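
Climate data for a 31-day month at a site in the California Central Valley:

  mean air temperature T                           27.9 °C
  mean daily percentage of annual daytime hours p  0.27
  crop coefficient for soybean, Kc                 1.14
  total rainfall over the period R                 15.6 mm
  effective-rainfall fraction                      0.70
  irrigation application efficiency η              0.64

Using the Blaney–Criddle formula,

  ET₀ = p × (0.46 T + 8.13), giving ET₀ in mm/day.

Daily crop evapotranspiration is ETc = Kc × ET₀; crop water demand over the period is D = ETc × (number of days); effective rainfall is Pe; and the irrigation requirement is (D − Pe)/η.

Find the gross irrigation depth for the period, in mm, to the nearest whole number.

295 mm

ET₀ = 0.27 × (0.46 × 27.9 + 8.13) = 0.27 × 20.964 = 5.6603 mm/d
ETc = Kc × ET₀ = 1.14 × 5.6603 = 6.4527 mm/d
Crop demand D = ETc × 31 d = 6.4527 × 31 = 200.034 mm
Pe = 0.70 × 15.6 = 10.920 mm
D − Pe = 200.034 − 10.920 = 189.114 mm
Gross irrigation = 189.114 / 0.64 = 295.491 mm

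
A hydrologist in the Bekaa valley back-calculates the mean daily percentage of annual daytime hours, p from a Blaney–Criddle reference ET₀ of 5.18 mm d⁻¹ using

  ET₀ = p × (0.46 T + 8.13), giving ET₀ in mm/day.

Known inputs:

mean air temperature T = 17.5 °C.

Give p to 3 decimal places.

0.320

p = ET₀ / (0.46 T + 8.13) = 5.18 / (0.46 × 17.5 + 8.13) = 5.18 / 16.180 = 0.3201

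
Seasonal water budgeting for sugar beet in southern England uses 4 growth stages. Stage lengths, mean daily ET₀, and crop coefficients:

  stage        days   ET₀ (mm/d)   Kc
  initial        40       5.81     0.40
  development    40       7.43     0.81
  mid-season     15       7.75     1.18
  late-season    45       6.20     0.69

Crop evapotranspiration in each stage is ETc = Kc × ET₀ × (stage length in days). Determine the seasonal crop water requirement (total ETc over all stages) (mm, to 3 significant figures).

663 mm

initial: 0.40 × 5.81 × 40 = 92.96 mm
development: 0.81 × 7.43 × 40 = 240.73 mm
mid-season: 1.18 × 7.75 × 15 = 137.18 mm
late-season: 0.69 × 6.20 × 45 = 192.51 mm
Seasonal total = 663.38 mm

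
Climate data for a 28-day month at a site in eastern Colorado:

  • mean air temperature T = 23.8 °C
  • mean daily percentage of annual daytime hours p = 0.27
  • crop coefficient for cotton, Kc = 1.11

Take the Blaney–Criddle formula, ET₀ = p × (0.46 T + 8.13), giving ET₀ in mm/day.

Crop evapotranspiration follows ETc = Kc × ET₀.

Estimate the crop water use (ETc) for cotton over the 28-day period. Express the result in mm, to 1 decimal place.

ET₀ = 0.27 × (0.46 × 23.8 + 8.13) = 0.27 × 19.078 = 5.1511 mm/d
ETc = Kc × ET₀ = 1.11 × 5.1511 = 5.7177 mm/d
Over 28 days: 5.7177 × 28 = 160.096 mm

160.1 mm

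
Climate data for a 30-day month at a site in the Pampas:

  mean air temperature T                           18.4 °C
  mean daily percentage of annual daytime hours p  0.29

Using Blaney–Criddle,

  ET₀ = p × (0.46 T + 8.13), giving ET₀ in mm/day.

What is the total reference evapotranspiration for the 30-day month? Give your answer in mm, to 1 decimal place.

144.4 mm

ET₀ = 0.29 × (0.46 × 18.4 + 8.13) = 0.29 × 16.594 = 4.8123 mm/d
Monthly total = 4.8123 × 30 = 144.369 mm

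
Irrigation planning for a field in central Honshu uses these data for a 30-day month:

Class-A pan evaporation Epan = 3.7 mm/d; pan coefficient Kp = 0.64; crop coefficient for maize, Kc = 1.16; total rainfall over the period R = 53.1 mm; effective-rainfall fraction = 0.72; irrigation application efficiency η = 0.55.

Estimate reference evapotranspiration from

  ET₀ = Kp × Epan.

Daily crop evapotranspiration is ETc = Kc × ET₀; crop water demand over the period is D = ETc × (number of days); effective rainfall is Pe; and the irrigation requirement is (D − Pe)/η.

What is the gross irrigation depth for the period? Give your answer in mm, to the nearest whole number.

80 mm

ET₀ = 0.64 × 3.7 = 2.3680 mm/d
ETc = Kc × ET₀ = 1.16 × 2.3680 = 2.7469 mm/d
Crop demand D = ETc × 30 d = 2.7469 × 30 = 82.407 mm
Pe = 0.72 × 53.1 = 38.232 mm
D − Pe = 82.407 − 38.232 = 44.175 mm
Gross irrigation = 44.175 / 0.55 = 80.318 mm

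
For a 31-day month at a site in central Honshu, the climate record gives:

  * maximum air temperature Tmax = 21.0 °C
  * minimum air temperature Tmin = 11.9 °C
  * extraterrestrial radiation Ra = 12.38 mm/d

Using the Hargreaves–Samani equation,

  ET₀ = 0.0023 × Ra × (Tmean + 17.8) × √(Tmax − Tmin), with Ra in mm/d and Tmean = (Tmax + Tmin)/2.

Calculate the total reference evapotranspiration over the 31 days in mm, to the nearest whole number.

91 mm

Tmean = (21.0 + 11.9)/2 = 16.45 °C
ET₀ = 0.0023 × 12.38 × (16.45 + 17.8) × √9.1 = 0.0023 × 12.38 × 34.25 × 3.0166 = 2.9419 mm/d
Over 31 days: 2.9419 × 31 = 91.199 mm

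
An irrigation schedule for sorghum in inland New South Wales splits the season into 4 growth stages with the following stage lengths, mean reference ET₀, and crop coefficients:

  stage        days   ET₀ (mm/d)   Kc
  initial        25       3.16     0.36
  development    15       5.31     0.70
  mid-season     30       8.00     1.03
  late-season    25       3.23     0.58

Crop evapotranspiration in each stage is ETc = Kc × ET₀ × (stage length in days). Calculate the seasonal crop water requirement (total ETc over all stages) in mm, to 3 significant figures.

378 mm

initial: 0.36 × 3.16 × 25 = 28.44 mm
development: 0.70 × 5.31 × 15 = 55.76 mm
mid-season: 1.03 × 8.00 × 30 = 247.20 mm
late-season: 0.58 × 3.23 × 25 = 46.84 mm
Seasonal total = 378.24 mm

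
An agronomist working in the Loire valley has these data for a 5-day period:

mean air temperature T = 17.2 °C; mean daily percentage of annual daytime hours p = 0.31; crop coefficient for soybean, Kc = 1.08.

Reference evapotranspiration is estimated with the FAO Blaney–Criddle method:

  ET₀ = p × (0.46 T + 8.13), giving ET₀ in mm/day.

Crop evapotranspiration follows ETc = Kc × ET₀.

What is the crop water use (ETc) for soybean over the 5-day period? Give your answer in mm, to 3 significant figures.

26.9 mm

ET₀ = 0.31 × (0.46 × 17.2 + 8.13) = 0.31 × 16.042 = 4.9730 mm/d
ETc = Kc × ET₀ = 1.08 × 4.9730 = 5.3708 mm/d
Over 5 days: 5.3708 × 5 = 26.854 mm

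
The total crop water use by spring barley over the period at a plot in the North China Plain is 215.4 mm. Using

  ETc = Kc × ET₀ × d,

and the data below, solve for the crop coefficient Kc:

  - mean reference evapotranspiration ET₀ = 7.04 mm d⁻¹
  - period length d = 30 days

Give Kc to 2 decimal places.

1.02

ETc = Kc × ET₀ × d  ⇒  Kc = ETc / (ET₀ × d)
Kc = 215.4 / (7.04 × 30) = 215.4 / 211.20 = 1.0199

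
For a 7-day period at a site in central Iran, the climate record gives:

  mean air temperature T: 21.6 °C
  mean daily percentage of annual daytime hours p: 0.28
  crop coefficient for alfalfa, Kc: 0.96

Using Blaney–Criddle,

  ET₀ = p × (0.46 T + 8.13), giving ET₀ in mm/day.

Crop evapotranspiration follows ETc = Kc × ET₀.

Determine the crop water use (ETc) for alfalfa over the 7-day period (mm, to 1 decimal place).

34.0 mm

ET₀ = 0.28 × (0.46 × 21.6 + 8.13) = 0.28 × 18.066 = 5.0585 mm/d
ETc = Kc × ET₀ = 0.96 × 5.0585 = 4.8562 mm/d
Over 7 days: 4.8562 × 7 = 33.993 mm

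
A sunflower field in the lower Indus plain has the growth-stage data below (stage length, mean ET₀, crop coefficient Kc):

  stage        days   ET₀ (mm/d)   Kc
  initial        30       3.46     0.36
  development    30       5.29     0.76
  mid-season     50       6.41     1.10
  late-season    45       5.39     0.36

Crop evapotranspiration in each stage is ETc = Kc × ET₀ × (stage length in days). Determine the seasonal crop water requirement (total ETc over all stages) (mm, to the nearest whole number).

initial: 0.36 × 3.46 × 30 = 37.37 mm
development: 0.76 × 5.29 × 30 = 120.61 mm
mid-season: 1.10 × 6.41 × 50 = 352.55 mm
late-season: 0.36 × 5.39 × 45 = 87.32 mm
Seasonal total = 597.85 mm

598 mm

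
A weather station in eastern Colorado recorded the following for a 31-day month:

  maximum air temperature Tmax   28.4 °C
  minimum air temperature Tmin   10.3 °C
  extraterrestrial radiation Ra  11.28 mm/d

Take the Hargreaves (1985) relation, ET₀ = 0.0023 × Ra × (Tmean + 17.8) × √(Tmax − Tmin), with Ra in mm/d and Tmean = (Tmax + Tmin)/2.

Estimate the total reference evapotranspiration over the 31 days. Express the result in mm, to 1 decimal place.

Tmean = (28.4 + 10.3)/2 = 19.35 °C
ET₀ = 0.0023 × 11.28 × (19.35 + 17.8) × √18.1 = 0.0023 × 11.28 × 37.15 × 4.2544 = 4.1005 mm/d
Over 31 days: 4.1005 × 31 = 127.116 mm

127.1 mm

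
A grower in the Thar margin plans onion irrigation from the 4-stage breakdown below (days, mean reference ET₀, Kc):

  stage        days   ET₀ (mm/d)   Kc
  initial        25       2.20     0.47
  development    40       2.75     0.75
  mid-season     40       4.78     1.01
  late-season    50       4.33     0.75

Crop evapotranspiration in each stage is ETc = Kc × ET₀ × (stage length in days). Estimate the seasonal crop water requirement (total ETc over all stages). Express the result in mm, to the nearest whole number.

initial: 0.47 × 2.20 × 25 = 25.85 mm
development: 0.75 × 2.75 × 40 = 82.50 mm
mid-season: 1.01 × 4.78 × 40 = 193.11 mm
late-season: 0.75 × 4.33 × 50 = 162.38 mm
Seasonal total = 463.84 mm

464 mm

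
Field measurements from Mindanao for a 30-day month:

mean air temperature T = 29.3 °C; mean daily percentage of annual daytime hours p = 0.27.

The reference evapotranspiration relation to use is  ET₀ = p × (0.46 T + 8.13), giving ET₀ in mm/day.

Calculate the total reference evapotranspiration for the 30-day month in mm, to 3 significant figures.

ET₀ = 0.27 × (0.46 × 29.3 + 8.13) = 0.27 × 21.608 = 5.8342 mm/d
Monthly total = 5.8342 × 30 = 175.026 mm

175 mm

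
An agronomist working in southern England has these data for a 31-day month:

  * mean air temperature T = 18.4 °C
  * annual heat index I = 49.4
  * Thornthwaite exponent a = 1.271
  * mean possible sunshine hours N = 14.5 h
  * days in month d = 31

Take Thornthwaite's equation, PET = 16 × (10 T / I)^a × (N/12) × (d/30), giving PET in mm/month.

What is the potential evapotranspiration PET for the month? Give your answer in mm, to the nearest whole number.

106 mm

10T/I = 10 × 18.4 / 49.4 = 3.7247
(10T/I)^a = 3.7247^1.271 = 5.3193
Uncorrected PET = 16 × 5.3193 = 85.109 mm
Correction = (N/12)(d/30) = (14.5/12)(31/30) = 1.2486
PET = 85.109 × 1.2486 = 106.267 mm/month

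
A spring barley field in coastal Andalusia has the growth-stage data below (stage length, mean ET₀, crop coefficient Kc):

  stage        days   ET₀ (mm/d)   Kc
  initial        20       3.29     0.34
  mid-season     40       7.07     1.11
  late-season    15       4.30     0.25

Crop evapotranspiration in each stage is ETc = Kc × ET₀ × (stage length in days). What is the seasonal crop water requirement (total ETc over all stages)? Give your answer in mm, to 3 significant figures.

352 mm

initial: 0.34 × 3.29 × 20 = 22.37 mm
mid-season: 1.11 × 7.07 × 40 = 313.91 mm
late-season: 0.25 × 4.30 × 15 = 16.13 mm
Seasonal total = 352.41 mm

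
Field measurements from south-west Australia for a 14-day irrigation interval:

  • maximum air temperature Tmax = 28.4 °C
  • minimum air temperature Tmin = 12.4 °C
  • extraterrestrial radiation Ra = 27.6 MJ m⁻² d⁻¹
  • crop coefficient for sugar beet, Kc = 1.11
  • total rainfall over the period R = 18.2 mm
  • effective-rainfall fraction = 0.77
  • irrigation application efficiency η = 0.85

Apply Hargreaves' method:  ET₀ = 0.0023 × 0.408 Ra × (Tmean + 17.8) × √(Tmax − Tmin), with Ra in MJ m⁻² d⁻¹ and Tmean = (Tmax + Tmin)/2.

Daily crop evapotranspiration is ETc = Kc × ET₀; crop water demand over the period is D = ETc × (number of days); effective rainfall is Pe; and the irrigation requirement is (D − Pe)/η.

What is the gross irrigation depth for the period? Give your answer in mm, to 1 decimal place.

Tmean = (28.4 + 12.4)/2 = 20.40 °C
0.408 Ra = 0.408 × 27.6 = 11.2608 mm/d equivalent
ET₀ = 0.0023 × 11.2608 × (20.40 + 17.8) × √16.0 = 0.0023 × 11.2608 × 38.20 × 4.0000 = 3.9575 mm/d
ETc = Kc × ET₀ = 1.11 × 3.9575 = 4.3928 mm/d
Crop demand D = ETc × 14 d = 4.3928 × 14 = 61.499 mm
Pe = 0.77 × 18.2 = 14.014 mm
D − Pe = 61.499 − 14.014 = 47.485 mm
Gross irrigation = 47.485 / 0.85 = 55.865 mm

55.9 mm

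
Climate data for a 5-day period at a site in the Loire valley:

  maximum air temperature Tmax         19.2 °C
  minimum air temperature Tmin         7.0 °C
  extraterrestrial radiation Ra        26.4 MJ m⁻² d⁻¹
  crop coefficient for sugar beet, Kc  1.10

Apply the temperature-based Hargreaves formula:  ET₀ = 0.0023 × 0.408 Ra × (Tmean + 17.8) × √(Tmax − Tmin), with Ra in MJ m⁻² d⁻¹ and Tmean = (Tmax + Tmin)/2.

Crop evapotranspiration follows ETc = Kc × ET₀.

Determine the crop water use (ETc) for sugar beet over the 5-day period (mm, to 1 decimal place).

14.7 mm

Tmean = (19.2 + 7.0)/2 = 13.10 °C
0.408 Ra = 0.408 × 26.4 = 10.7712 mm/d equivalent
ET₀ = 0.0023 × 10.7712 × (13.10 + 17.8) × √12.2 = 0.0023 × 10.7712 × 30.90 × 3.4928 = 2.6738 mm/d
ETc = Kc × ET₀ = 1.10 × 2.6738 = 2.9412 mm/d
Over 5 days: 2.9412 × 5 = 14.706 mm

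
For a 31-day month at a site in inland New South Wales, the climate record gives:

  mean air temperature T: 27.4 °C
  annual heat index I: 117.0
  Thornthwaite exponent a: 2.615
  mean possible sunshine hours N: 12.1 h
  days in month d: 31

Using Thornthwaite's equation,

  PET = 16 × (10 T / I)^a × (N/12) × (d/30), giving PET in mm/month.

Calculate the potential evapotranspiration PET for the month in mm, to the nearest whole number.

154 mm

10T/I = 10 × 27.4 / 117.0 = 2.3419
(10T/I)^a = 2.3419^2.615 = 9.2560
Uncorrected PET = 16 × 9.2560 = 148.096 mm
Correction = (N/12)(d/30) = (12.1/12)(31/30) = 1.0419
PET = 148.096 × 1.0419 = 154.301 mm/month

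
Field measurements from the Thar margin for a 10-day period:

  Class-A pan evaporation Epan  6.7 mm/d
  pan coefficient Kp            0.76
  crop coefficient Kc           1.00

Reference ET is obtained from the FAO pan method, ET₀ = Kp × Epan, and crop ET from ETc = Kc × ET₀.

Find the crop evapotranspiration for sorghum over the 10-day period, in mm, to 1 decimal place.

ET₀ = 0.76 × 6.7 = 5.0920 mm/d
ETc = Kc × ET₀ = 1.00 × 5.0920 = 5.0920 mm/d
Over 10 days: 5.0920 × 10 = 50.920 mm

50.9 mm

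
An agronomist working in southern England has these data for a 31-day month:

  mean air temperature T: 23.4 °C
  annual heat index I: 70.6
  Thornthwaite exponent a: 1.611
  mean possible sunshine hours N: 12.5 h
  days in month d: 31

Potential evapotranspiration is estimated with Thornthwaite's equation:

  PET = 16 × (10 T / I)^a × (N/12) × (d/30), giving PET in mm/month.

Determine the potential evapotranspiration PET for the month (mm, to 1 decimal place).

10T/I = 10 × 23.4 / 70.6 = 3.3144
(10T/I)^a = 3.3144^1.611 = 6.8924
Uncorrected PET = 16 × 6.8924 = 110.278 mm
Correction = (N/12)(d/30) = (12.5/12)(31/30) = 1.0764
PET = 110.278 × 1.0764 = 118.703 mm/month

118.7 mm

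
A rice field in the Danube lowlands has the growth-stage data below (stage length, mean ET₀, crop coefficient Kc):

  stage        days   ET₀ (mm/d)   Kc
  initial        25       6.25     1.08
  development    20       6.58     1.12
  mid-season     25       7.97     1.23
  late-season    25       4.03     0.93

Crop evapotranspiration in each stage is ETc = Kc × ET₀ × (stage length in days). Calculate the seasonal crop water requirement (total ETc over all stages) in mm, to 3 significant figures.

initial: 1.08 × 6.25 × 25 = 168.75 mm
development: 1.12 × 6.58 × 20 = 147.39 mm
mid-season: 1.23 × 7.97 × 25 = 245.08 mm
late-season: 0.93 × 4.03 × 25 = 93.70 mm
Seasonal total = 654.92 mm

655 mm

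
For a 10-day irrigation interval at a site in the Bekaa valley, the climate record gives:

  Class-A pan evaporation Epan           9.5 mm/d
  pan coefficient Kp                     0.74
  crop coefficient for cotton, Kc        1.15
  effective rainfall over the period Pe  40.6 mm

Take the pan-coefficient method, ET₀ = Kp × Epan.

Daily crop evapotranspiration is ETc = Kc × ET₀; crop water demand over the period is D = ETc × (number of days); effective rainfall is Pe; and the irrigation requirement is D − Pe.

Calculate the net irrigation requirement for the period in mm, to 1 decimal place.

40.2 mm

ET₀ = 0.74 × 9.5 = 7.0300 mm/d
ETc = Kc × ET₀ = 1.15 × 7.0300 = 8.0845 mm/d
Crop demand D = ETc × 10 d = 8.0845 × 10 = 80.845 mm
D − Pe = 80.845 − 40.6 = 40.245 mm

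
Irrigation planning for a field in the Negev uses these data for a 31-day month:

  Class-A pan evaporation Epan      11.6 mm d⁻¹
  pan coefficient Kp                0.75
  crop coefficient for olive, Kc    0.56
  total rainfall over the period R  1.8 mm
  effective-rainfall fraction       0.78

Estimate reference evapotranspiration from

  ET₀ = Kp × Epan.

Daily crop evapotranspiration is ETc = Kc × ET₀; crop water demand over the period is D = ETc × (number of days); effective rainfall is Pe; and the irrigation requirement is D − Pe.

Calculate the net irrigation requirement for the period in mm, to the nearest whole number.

ET₀ = 0.75 × 11.6 = 8.7000 mm/d
ETc = Kc × ET₀ = 0.56 × 8.7000 = 4.8720 mm/d
Crop demand D = ETc × 31 d = 4.8720 × 31 = 151.032 mm
Pe = 0.78 × 1.8 = 1.404 mm
D − Pe = 151.032 − 1.404 = 149.628 mm

150 mm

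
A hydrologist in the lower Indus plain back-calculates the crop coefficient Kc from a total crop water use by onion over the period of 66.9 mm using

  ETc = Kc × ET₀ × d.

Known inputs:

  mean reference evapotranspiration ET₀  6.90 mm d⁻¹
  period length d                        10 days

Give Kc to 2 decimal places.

0.97

ETc = Kc × ET₀ × d  ⇒  Kc = ETc / (ET₀ × d)
Kc = 66.9 / (6.90 × 10) = 66.9 / 69.00 = 0.9696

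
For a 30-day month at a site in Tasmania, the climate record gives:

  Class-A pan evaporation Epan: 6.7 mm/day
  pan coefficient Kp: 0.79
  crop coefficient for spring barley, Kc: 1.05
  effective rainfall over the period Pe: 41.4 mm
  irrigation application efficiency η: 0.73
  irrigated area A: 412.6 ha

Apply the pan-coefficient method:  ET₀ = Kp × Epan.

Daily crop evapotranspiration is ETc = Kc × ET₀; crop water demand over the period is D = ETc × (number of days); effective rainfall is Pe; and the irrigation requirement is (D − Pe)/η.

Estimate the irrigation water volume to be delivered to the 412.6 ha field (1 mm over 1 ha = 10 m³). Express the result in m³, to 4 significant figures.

708400 m³

ET₀ = 0.79 × 6.7 = 5.2930 mm/d
ETc = Kc × ET₀ = 1.05 × 5.2930 = 5.5577 mm/d
Crop demand D = ETc × 30 d = 5.5577 × 30 = 166.731 mm
D − Pe = 166.731 − 41.4 = 125.331 mm
Gross irrigation = 125.331 / 0.73 = 171.686 mm
Volume = 171.686 mm × 412.6 ha × 10 = 708376.4 m³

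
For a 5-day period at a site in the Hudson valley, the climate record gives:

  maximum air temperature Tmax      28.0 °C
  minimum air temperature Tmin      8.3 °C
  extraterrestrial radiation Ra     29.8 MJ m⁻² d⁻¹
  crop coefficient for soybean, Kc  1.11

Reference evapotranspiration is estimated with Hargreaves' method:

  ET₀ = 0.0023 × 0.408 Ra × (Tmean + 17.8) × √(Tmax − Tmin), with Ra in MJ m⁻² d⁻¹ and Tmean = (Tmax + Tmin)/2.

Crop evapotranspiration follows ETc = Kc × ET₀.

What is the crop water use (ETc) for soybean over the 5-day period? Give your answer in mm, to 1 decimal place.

Tmean = (28.0 + 8.3)/2 = 18.15 °C
0.408 Ra = 0.408 × 29.8 = 12.1584 mm/d equivalent
ET₀ = 0.0023 × 12.1584 × (18.15 + 17.8) × √19.7 = 0.0023 × 12.1584 × 35.95 × 4.4385 = 4.4621 mm/d
ETc = Kc × ET₀ = 1.11 × 4.4621 = 4.9529 mm/d
Over 5 days: 4.9529 × 5 = 24.765 mm

24.8 mm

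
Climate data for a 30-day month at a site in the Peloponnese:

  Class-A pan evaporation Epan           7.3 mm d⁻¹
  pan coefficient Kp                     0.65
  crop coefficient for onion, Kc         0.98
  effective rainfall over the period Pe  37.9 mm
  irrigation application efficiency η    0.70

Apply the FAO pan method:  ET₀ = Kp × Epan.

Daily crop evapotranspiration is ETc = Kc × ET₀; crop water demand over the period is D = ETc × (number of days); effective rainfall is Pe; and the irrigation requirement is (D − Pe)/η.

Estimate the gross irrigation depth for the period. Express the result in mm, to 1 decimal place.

145.1 mm

ET₀ = 0.65 × 7.3 = 4.7450 mm/d
ETc = Kc × ET₀ = 0.98 × 4.7450 = 4.6501 mm/d
Crop demand D = ETc × 30 d = 4.6501 × 30 = 139.503 mm
D − Pe = 139.503 − 37.9 = 101.603 mm
Gross irrigation = 101.603 / 0.70 = 145.147 mm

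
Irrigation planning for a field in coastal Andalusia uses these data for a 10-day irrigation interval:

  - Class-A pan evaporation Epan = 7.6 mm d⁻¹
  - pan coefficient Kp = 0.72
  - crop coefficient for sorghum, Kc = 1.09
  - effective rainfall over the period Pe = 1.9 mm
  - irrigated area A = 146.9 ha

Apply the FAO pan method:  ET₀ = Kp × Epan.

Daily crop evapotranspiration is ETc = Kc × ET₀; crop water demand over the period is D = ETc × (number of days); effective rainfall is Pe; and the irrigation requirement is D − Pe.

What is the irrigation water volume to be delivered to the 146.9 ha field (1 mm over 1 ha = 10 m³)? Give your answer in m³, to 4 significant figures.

ET₀ = 0.72 × 7.6 = 5.4720 mm/d
ETc = Kc × ET₀ = 1.09 × 5.4720 = 5.9645 mm/d
Crop demand D = ETc × 10 d = 5.9645 × 10 = 59.645 mm
D − Pe = 59.645 − 1.9 = 57.745 mm
Volume = 57.745 mm × 146.9 ha × 10 = 84827.4 m³

84830 m³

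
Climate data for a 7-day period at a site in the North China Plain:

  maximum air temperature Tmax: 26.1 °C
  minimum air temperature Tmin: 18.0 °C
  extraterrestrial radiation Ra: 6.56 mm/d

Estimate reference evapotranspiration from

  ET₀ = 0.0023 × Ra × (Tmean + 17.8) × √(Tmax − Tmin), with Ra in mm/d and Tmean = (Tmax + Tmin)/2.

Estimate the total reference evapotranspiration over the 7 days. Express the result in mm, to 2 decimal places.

11.98 mm

Tmean = (26.1 + 18.0)/2 = 22.05 °C
ET₀ = 0.0023 × 6.56 × (22.05 + 17.8) × √8.1 = 0.0023 × 6.56 × 39.85 × 2.8460 = 1.7112 mm/d
Over 7 days: 1.7112 × 7 = 11.978 mm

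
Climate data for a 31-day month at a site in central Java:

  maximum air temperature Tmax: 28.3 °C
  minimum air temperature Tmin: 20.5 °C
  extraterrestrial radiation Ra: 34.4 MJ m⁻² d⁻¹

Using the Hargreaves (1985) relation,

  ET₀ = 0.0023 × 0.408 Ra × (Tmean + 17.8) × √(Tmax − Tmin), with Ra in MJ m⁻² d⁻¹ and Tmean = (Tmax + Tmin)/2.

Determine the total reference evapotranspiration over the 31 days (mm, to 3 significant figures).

Tmean = (28.3 + 20.5)/2 = 24.40 °C
0.408 Ra = 0.408 × 34.4 = 14.0352 mm/d equivalent
ET₀ = 0.0023 × 14.0352 × (24.40 + 17.8) × √7.8 = 0.0023 × 14.0352 × 42.20 × 2.7928 = 3.8045 mm/d
Over 31 days: 3.8045 × 31 = 117.940 mm

118 mm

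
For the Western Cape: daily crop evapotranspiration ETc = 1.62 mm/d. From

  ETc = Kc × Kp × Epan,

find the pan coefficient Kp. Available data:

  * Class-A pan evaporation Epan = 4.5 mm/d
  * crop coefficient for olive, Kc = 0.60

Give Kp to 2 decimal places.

ETc = Kc × Kp × Epan  ⇒  Kp = ETc / (Kc × Epan)
Kp = 1.62 / (0.60 × 4.5) = 1.62 / 2.700 = 0.6000

0.60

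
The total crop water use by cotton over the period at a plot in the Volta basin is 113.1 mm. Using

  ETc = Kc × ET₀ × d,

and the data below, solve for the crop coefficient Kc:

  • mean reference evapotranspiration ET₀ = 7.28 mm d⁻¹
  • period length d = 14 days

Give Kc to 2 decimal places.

1.11

ETc = Kc × ET₀ × d  ⇒  Kc = ETc / (ET₀ × d)
Kc = 113.1 / (7.28 × 14) = 113.1 / 101.92 = 1.1097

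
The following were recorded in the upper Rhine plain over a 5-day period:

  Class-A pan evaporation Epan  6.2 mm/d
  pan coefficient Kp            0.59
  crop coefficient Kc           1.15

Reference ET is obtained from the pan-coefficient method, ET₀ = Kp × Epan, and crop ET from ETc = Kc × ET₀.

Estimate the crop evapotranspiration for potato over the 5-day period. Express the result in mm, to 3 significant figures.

21.0 mm

ET₀ = 0.59 × 6.2 = 3.6580 mm/d
ETc = Kc × ET₀ = 1.15 × 3.6580 = 4.2067 mm/d
Over 5 days: 4.2067 × 5 = 21.034 mm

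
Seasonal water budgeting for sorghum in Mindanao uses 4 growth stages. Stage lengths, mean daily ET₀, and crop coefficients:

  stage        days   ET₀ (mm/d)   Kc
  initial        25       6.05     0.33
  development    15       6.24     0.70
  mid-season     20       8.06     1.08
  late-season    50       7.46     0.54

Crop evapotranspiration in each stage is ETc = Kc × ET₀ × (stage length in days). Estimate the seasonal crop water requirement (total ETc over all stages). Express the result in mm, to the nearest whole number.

491 mm

initial: 0.33 × 6.05 × 25 = 49.91 mm
development: 0.70 × 6.24 × 15 = 65.52 mm
mid-season: 1.08 × 8.06 × 20 = 174.10 mm
late-season: 0.54 × 7.46 × 50 = 201.42 mm
Seasonal total = 490.95 mm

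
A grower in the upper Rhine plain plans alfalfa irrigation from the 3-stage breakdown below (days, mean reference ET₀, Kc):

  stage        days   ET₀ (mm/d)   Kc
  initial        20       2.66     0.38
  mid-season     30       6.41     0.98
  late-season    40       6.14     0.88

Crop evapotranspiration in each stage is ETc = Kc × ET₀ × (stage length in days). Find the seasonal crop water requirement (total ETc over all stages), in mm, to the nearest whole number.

initial: 0.38 × 2.66 × 20 = 20.22 mm
mid-season: 0.98 × 6.41 × 30 = 188.45 mm
late-season: 0.88 × 6.14 × 40 = 216.13 mm
Seasonal total = 424.80 mm

425 mm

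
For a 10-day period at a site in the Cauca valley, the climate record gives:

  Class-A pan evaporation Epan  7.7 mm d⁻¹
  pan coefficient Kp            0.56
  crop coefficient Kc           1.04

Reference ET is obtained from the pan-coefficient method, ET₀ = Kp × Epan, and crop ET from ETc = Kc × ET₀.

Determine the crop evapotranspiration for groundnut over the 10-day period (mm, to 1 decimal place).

ET₀ = 0.56 × 7.7 = 4.3120 mm/d
ETc = Kc × ET₀ = 1.04 × 4.3120 = 4.4845 mm/d
Over 10 days: 4.4845 × 10 = 44.845 mm

44.8 mm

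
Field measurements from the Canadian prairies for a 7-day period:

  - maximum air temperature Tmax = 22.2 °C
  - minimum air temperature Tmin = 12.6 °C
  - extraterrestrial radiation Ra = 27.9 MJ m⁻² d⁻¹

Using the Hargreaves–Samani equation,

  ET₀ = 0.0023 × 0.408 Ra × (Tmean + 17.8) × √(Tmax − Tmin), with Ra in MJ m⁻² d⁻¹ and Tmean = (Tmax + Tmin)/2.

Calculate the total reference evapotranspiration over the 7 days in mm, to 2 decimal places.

Tmean = (22.2 + 12.6)/2 = 17.40 °C
0.408 Ra = 0.408 × 27.9 = 11.3832 mm/d equivalent
ET₀ = 0.0023 × 11.3832 × (17.40 + 17.8) × √9.6 = 0.0023 × 11.3832 × 35.20 × 3.0984 = 2.8554 mm/d
Over 7 days: 2.8554 × 7 = 19.988 mm

19.99 mm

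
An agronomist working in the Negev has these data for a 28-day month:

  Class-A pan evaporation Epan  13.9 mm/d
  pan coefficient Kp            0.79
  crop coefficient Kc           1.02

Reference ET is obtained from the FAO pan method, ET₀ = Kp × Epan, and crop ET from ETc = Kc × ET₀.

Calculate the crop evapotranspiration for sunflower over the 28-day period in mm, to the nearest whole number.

314 mm

ET₀ = 0.79 × 13.9 = 10.9810 mm/d
ETc = Kc × ET₀ = 1.02 × 10.9810 = 11.2006 mm/d
Over 28 days: 11.2006 × 28 = 313.617 mm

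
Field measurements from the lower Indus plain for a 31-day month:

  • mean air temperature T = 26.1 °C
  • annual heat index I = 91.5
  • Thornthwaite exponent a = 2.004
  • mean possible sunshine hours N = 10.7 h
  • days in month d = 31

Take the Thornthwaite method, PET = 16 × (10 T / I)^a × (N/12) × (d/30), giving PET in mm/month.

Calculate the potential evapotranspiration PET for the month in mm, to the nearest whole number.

10T/I = 10 × 26.1 / 91.5 = 2.8525
(10T/I)^a = 2.8525^2.004 = 8.1709
Uncorrected PET = 16 × 8.1709 = 130.734 mm
Correction = (N/12)(d/30) = (10.7/12)(31/30) = 0.9214
PET = 130.734 × 0.9214 = 120.458 mm/month

120 mm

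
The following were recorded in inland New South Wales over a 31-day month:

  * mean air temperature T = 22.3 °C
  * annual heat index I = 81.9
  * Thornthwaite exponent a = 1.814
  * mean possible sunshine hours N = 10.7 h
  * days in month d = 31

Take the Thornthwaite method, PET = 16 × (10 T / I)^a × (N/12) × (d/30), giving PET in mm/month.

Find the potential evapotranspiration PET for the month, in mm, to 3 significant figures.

10T/I = 10 × 22.3 / 81.9 = 2.7228
(10T/I)^a = 2.7228^1.814 = 6.1534
Uncorrected PET = 16 × 6.1534 = 98.454 mm
Correction = (N/12)(d/30) = (10.7/12)(31/30) = 0.9214
PET = 98.454 × 0.9214 = 90.716 mm/month

90.7 mm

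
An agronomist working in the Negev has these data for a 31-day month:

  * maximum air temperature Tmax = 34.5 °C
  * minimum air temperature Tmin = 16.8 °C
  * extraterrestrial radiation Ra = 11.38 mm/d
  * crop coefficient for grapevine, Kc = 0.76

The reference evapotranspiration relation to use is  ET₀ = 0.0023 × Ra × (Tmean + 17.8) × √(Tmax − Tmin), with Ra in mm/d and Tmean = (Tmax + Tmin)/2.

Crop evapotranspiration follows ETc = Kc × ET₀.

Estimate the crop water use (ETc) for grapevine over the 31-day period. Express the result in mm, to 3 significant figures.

113 mm

Tmean = (34.5 + 16.8)/2 = 25.65 °C
ET₀ = 0.0023 × 11.38 × (25.65 + 17.8) × √17.7 = 0.0023 × 11.38 × 43.45 × 4.2071 = 4.7846 mm/d
ETc = Kc × ET₀ = 0.76 × 4.7846 = 3.6363 mm/d
Over 31 days: 3.6363 × 31 = 112.725 mm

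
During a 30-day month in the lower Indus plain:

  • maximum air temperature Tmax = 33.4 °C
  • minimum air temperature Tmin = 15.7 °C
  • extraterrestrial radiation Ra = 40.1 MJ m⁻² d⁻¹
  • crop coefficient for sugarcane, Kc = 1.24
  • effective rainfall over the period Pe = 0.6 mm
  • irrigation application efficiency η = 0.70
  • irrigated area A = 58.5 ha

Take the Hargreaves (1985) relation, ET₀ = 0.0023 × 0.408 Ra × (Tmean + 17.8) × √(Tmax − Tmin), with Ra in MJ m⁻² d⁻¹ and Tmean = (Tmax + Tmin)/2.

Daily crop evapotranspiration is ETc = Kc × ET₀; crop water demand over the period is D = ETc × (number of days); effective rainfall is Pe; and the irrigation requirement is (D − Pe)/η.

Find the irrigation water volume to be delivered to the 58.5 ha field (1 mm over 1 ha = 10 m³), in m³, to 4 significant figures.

Tmean = (33.4 + 15.7)/2 = 24.55 °C
0.408 Ra = 0.408 × 40.1 = 16.3608 mm/d equivalent
ET₀ = 0.0023 × 16.3608 × (24.55 + 17.8) × √17.7 = 0.0023 × 16.3608 × 42.35 × 4.2071 = 6.7045 mm/d
ETc = Kc × ET₀ = 1.24 × 6.7045 = 8.3136 mm/d
Crop demand D = ETc × 30 d = 8.3136 × 30 = 249.408 mm
D − Pe = 249.408 − 0.6 = 248.808 mm
Gross irrigation = 248.808 / 0.70 = 355.440 mm
Volume = 355.440 mm × 58.5 ha × 10 = 207932.4 m³

207900 m³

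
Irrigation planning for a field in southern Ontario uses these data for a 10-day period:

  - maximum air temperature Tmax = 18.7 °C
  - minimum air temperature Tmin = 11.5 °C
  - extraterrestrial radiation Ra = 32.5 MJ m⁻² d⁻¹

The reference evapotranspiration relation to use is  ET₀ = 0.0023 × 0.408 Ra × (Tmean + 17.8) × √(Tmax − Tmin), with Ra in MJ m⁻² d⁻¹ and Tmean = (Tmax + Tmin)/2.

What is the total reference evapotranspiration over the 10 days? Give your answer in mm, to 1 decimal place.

26.9 mm

Tmean = (18.7 + 11.5)/2 = 15.10 °C
0.408 Ra = 0.408 × 32.5 = 13.2600 mm/d equivalent
ET₀ = 0.0023 × 13.2600 × (15.10 + 17.8) × √7.2 = 0.0023 × 13.2600 × 32.90 × 2.6833 = 2.6924 mm/d
Over 10 days: 2.6924 × 10 = 26.924 mm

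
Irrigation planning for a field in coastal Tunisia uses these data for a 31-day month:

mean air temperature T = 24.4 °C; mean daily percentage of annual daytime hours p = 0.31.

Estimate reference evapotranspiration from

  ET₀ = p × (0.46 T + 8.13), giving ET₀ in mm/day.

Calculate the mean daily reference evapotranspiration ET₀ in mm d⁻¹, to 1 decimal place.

6.0 mm d⁻¹

ET₀ = 0.31 × (0.46 × 24.4 + 8.13) = 0.31 × 19.354 = 5.9997 mm/d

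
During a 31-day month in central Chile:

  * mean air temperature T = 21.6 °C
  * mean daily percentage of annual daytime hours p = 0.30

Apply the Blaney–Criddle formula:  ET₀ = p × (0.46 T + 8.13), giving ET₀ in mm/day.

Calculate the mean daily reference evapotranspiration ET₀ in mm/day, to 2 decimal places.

5.42 mm/day

ET₀ = 0.30 × (0.46 × 21.6 + 8.13) = 0.30 × 18.066 = 5.4198 mm/d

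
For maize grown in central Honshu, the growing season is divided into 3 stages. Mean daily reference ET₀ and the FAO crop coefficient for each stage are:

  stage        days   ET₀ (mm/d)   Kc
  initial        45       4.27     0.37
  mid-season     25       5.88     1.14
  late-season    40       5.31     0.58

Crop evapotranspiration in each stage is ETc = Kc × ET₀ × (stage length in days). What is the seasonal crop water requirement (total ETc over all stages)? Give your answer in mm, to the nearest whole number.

362 mm

initial: 0.37 × 4.27 × 45 = 71.10 mm
mid-season: 1.14 × 5.88 × 25 = 167.58 mm
late-season: 0.58 × 5.31 × 40 = 123.19 mm
Seasonal total = 361.87 mm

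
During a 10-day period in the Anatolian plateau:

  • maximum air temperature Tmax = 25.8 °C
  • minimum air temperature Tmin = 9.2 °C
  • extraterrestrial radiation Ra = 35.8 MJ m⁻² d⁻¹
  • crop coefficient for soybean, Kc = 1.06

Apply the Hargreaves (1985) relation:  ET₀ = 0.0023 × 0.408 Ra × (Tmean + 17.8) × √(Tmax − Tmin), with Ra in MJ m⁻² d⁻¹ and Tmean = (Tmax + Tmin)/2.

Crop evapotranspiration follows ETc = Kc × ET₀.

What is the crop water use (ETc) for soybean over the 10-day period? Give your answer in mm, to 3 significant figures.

Tmean = (25.8 + 9.2)/2 = 17.50 °C
0.408 Ra = 0.408 × 35.8 = 14.6064 mm/d equivalent
ET₀ = 0.0023 × 14.6064 × (17.50 + 17.8) × √16.6 = 0.0023 × 14.6064 × 35.30 × 4.0743 = 4.8317 mm/d
ETc = Kc × ET₀ = 1.06 × 4.8317 = 5.1216 mm/d
Over 10 days: 5.1216 × 10 = 51.216 mm

51.2 mm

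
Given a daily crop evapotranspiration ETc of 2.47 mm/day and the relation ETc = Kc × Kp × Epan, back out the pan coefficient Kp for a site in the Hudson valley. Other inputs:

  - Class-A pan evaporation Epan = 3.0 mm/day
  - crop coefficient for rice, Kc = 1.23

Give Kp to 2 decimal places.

0.67

ETc = Kc × Kp × Epan  ⇒  Kp = ETc / (Kc × Epan)
Kp = 2.47 / (1.23 × 3.0) = 2.47 / 3.690 = 0.6694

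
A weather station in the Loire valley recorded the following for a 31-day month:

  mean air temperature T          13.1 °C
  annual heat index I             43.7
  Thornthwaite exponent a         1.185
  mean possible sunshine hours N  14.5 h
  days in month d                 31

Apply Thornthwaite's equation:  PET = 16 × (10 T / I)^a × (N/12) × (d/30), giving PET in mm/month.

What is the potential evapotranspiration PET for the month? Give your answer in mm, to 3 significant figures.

73.4 mm

10T/I = 10 × 13.1 / 43.7 = 2.9977
(10T/I)^a = 2.9977^1.185 = 3.6728
Uncorrected PET = 16 × 3.6728 = 58.765 mm
Correction = (N/12)(d/30) = (14.5/12)(31/30) = 1.2486
PET = 58.765 × 1.2486 = 73.374 mm/month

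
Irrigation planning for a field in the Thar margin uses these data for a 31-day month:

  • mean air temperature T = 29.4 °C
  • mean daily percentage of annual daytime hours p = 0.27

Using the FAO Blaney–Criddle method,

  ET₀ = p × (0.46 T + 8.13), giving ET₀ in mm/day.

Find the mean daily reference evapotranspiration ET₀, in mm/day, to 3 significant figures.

5.85 mm/day

ET₀ = 0.27 × (0.46 × 29.4 + 8.13) = 0.27 × 21.654 = 5.8466 mm/d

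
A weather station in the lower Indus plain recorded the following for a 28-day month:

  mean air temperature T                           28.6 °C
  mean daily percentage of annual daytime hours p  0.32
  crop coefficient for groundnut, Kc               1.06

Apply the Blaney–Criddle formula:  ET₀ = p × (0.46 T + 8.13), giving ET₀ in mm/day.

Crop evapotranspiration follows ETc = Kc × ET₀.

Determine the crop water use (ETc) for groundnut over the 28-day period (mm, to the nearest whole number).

202 mm

ET₀ = 0.32 × (0.46 × 28.6 + 8.13) = 0.32 × 21.286 = 6.8115 mm/d
ETc = Kc × ET₀ = 1.06 × 6.8115 = 7.2202 mm/d
Over 28 days: 7.2202 × 28 = 202.166 mm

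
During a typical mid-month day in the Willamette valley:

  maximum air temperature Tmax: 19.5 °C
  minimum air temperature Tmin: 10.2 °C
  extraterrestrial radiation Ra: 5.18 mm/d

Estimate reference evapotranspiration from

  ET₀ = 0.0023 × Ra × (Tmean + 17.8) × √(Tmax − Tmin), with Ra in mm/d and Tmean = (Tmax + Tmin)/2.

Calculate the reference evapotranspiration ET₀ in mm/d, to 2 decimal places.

1.19 mm/d

Tmean = (19.5 + 10.2)/2 = 14.85 °C
ET₀ = 0.0023 × 5.18 × (14.85 + 17.8) × √9.3 = 0.0023 × 5.18 × 32.65 × 3.0496 = 1.1863 mm/d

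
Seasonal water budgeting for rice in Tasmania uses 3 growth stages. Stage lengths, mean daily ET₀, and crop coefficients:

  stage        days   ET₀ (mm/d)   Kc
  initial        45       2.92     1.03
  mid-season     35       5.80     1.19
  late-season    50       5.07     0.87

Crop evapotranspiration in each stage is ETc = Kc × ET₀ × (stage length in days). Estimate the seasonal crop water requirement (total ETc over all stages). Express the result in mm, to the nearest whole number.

initial: 1.03 × 2.92 × 45 = 135.34 mm
mid-season: 1.19 × 5.80 × 35 = 241.57 mm
late-season: 0.87 × 5.07 × 50 = 220.55 mm
Seasonal total = 597.46 mm

597 mm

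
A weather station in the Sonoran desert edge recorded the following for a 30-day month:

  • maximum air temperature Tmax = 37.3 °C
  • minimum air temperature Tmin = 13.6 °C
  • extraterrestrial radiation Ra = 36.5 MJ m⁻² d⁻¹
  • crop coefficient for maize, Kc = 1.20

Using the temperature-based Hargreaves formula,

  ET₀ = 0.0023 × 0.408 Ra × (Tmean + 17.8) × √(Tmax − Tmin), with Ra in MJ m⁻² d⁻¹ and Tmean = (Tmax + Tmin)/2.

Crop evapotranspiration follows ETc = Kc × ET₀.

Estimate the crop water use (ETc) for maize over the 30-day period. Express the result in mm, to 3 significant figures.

Tmean = (37.3 + 13.6)/2 = 25.45 °C
0.408 Ra = 0.408 × 36.5 = 14.8920 mm/d equivalent
ET₀ = 0.0023 × 14.8920 × (25.45 + 17.8) × √23.7 = 0.0023 × 14.8920 × 43.25 × 4.8683 = 7.2118 mm/d
ETc = Kc × ET₀ = 1.20 × 7.2118 = 8.6542 mm/d
Over 30 days: 8.6542 × 30 = 259.626 mm

260 mm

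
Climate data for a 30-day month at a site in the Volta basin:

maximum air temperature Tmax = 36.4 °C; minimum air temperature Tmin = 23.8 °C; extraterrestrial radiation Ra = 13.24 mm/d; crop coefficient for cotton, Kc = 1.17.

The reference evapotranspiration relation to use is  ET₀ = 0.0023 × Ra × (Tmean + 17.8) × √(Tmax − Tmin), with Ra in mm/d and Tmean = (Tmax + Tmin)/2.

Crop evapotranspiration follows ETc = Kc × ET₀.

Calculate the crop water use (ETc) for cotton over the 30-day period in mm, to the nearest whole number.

182 mm

Tmean = (36.4 + 23.8)/2 = 30.10 °C
ET₀ = 0.0023 × 13.24 × (30.10 + 17.8) × √12.6 = 0.0023 × 13.24 × 47.90 × 3.5496 = 5.1776 mm/d
ETc = Kc × ET₀ = 1.17 × 5.1776 = 6.0578 mm/d
Over 30 days: 6.0578 × 30 = 181.734 mm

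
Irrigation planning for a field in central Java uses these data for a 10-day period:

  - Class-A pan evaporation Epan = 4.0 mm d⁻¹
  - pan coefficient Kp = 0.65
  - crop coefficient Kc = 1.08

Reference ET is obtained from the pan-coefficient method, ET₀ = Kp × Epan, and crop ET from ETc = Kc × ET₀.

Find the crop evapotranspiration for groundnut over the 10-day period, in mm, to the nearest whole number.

ET₀ = 0.65 × 4.0 = 2.6000 mm/d
ETc = Kc × ET₀ = 1.08 × 2.6000 = 2.8080 mm/d
Over 10 days: 2.8080 × 10 = 28.080 mm

28 mm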